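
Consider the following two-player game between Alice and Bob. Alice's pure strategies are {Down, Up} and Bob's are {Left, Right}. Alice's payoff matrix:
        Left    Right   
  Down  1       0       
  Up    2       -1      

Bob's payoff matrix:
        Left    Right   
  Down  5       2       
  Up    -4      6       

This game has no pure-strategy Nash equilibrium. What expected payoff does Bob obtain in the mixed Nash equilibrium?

38/13

In a mixed equilibrium Bob is indifferent between Left and Right; this condition fixes p.
  Bob's expected payoff from Left: p·5 + (1−p)·(-4) = 9p - 4
  Bob's expected payoff from Right: p·2 + (1−p)·6 = -4p + 6
  9p - 4 = -4p + 6  ⇒  13p = 10  ⇒  p = 10/13.
At equilibrium Bob is indifferent across columns, so Bob's payoff equals the payoff from Left: (10/13)·5 + (3/13)·(-4) = 38/13.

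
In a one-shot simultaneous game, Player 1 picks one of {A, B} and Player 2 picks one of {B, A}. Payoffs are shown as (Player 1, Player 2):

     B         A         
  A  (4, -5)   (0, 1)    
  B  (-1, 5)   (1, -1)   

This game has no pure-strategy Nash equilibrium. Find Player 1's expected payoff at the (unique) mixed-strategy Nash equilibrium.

2/3

For Player 1 to be willing to mix, Player 1 must be indifferent between A and B, which pins down Player 2's mix.
  Player 1's expected payoff from A: q·4 + (1−q)·0 = 4q
  Player 1's expected payoff from B: q·(-1) + (1−q)·1 = -2q + 1
  4q = -2q + 1  ⇒  6q = 1  ⇒  q = 1/6.
At equilibrium Player 1 is indifferent across rows, so Player 1's payoff equals the payoff from A: (1/6)·4 + (5/6)·0 = 2/3.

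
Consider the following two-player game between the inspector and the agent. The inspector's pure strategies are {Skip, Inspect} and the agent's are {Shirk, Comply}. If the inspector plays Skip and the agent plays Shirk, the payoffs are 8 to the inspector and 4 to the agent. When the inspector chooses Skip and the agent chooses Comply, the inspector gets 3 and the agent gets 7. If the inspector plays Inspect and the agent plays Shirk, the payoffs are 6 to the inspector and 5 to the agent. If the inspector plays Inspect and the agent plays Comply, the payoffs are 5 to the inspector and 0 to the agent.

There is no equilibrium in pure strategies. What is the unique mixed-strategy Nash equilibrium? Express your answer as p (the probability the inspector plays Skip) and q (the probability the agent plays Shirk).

The inspector's mix must leave the agent indifferent between Shirk and Comply.
  the agent's payoff from Shirk: p·4 + (1−p)·5 = -p + 5
  the agent's payoff from Comply: p·7 + (1−p)·0 = 7p
  -p + 5 = 7p  ⇒  -8p = -5  ⇒  p = 5/8.
The inspector's indifference between Skip and Inspect determines the agent's mixing probability q:
  the inspector's expected payoff from Skip: q·8 + (1−q)·3 = 5q + 3
  the inspector's expected payoff from Inspect: q·6 + (1−q)·5 = q + 5
  5q + 3 = q + 5  ⇒  4q = 2  ⇒  q = 1/2.

p = 5/8, q = 1/2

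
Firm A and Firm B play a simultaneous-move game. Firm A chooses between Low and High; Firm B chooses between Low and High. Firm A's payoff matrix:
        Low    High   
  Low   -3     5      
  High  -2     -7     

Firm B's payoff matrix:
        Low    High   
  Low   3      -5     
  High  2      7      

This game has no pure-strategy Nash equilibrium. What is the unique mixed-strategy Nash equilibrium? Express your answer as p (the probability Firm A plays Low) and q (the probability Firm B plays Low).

Firm B's indifference between Low and High determines Firm A's mixing probability p:
  Firm B's payoff to Low: p·3 + (1−p)·2 = p + 2
  Firm B's payoff to High: p·(-5) + (1−p)·7 = -12p + 7
  p + 2 = -12p + 7  ⇒  13p = 5  ⇒  p = 5/13.
Firm B's mix must leave Firm A indifferent between Low and High.
  Firm A's payoff to Low: q·(-3) + (1−q)·5 = -8q + 5
  Firm A's payoff to High: q·(-2) + (1−q)·(-7) = 5q - 7
  -8q + 5 = 5q - 7  ⇒  -13q = -12  ⇒  q = 12/13.

p = 5/13, q = 12/13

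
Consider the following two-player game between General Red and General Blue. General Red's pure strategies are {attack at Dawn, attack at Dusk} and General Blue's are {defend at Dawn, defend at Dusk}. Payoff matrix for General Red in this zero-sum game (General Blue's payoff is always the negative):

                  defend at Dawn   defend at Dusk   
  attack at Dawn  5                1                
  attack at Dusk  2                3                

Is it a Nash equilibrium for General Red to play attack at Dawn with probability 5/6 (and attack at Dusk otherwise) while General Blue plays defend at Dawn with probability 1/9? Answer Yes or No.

Given General Red's mix p = 5/6, General Blue's payoff from defend at Dawn is -9/2 but from defend at Dusk is -4/3. General Blue strictly prefers defend at Dusk, so General Blue would not mix.
So the proposed profile is not a Nash equilibrium.

No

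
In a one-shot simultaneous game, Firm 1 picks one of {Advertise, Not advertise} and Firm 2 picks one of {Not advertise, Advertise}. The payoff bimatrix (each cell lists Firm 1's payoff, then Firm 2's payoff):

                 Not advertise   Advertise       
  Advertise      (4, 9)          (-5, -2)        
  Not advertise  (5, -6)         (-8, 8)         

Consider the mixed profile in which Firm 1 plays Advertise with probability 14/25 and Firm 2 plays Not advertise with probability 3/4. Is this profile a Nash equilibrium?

Yes

Check Firm 2's indifference given Firm 1's mix p = 14/25:
  payoff from Not advertise = 12/5; payoff from Advertise = 12/5 — equal.
Check Firm 1's indifference given Firm 2's mix q = 3/4:
  payoff from Advertise = 7/4; payoff from Not advertise = 7/4 — equal.
Both players are indifferent, so neither can profitably deviate.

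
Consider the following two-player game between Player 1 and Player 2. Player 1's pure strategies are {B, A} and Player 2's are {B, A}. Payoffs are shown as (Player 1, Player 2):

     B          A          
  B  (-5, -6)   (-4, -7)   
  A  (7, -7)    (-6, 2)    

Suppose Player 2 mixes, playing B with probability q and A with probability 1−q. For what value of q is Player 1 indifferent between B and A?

q = 1/7

Player 1's indifference between B and A determines Player 2's mixing probability q:
  Player 1's expected payoff from B: q·(-5) + (1−q)·(-4) = -q - 4
  Player 1's expected payoff from A: q·7 + (1−q)·(-6) = 13q - 6
  -q - 4 = 13q - 6  ⇒  -14q = -2  ⇒  q = 1/7.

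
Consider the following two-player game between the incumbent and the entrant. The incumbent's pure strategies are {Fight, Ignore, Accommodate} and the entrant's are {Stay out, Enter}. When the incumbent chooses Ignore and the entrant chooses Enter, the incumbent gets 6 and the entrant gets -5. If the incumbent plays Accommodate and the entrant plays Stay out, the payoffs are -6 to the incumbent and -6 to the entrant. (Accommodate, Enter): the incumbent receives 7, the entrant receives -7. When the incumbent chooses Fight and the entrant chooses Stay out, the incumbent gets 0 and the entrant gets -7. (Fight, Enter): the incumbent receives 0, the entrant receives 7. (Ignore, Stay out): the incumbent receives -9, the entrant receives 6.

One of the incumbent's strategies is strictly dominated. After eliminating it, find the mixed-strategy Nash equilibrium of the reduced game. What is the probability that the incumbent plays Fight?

The incumbent's strategy Ignore is strictly dominated by Accommodate: -6 > -9 and 7 > 6. Eliminate Ignore.
In a mixed equilibrium the entrant is indifferent between Stay out and Enter; this condition fixes p.
  the entrant's payoff to Stay out: p·(-7) + (1−p)·(-6) = -p - 6
  the entrant's payoff to Enter: p·7 + (1−p)·(-7) = 14p - 7
  -p - 6 = 14p - 7  ⇒  -15p = -1  ⇒  p = 1/15.

p = 1/15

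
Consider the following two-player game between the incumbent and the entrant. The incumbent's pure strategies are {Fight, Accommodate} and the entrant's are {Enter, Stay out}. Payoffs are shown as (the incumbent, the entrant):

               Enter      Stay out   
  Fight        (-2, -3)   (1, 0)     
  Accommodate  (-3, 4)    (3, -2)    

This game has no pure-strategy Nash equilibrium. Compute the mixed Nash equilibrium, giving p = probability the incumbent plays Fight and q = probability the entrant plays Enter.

In a mixed equilibrium the entrant is indifferent between Enter and Stay out; this condition fixes p.
  the entrant's payoff to Enter: p·(-3) + (1−p)·4 = -7p + 4
  the entrant's payoff to Stay out: p·0 + (1−p)·(-2) = 2p - 2
  -7p + 4 = 2p - 2  ⇒  -9p = -6  ⇒  p = 2/3.
For the incumbent to be willing to mix, the incumbent must be indifferent between Fight and Accommodate, which pins down the entrant's mix.
  the incumbent's payoff from Fight: q·(-2) + (1−q)·1 = -3q + 1
  the incumbent's payoff from Accommodate: q·(-3) + (1−q)·3 = -6q + 3
  -3q + 1 = -6q + 3  ⇒  3q = 2  ⇒  q = 2/3.

p = 2/3, q = 2/3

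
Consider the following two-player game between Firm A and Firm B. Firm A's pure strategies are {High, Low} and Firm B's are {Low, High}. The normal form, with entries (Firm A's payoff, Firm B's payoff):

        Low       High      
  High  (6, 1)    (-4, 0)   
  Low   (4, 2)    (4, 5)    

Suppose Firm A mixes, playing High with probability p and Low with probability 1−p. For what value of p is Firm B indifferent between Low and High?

p = 3/4

For Firm B to be willing to mix, Firm B must be indifferent between Low and High, which pins down Firm A's mix.
  Firm B's payoff from Low: p·1 + (1−p)·2 = -p + 2
  Firm B's payoff from High: p·0 + (1−p)·5 = -5p + 5
  -p + 2 = -5p + 5  ⇒  4p = 3  ⇒  p = 3/4.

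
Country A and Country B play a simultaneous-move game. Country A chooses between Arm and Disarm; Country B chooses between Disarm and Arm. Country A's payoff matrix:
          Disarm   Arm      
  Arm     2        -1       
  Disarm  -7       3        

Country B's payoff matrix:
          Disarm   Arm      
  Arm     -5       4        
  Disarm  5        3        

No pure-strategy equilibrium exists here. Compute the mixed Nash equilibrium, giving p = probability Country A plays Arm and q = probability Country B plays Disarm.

p = 2/11, q = 4/13

Country A's mix must leave Country B indifferent between Disarm and Arm.
  Country B's payoff from Disarm: p·(-5) + (1−p)·5 = -10p + 5
  Country B's payoff from Arm: p·4 + (1−p)·3 = p + 3
  -10p + 5 = p + 3  ⇒  -11p = -2  ⇒  p = 2/11.
Set Country A's expected payoff from Arm equal to that from Disarm:
  Country A's payoff to Arm: q·2 + (1−q)·(-1) = 3q - 1
  Country A's payoff to Disarm: q·(-7) + (1−q)·3 = -10q + 3
  3q - 1 = -10q + 3  ⇒  13q = 4  ⇒  q = 4/13.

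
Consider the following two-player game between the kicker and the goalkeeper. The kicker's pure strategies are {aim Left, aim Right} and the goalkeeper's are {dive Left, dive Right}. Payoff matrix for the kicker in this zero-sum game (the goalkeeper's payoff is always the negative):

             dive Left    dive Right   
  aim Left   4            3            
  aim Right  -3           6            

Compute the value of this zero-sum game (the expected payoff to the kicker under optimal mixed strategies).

In a mixed equilibrium the kicker is indifferent between aim Left and aim Right; this condition fixes q.
  the kicker's payoff to aim Left: q·4 + (1−q)·3 = q + 3
  the kicker's payoff to aim Right: q·(-3) + (1−q)·6 = -9q + 6
  q + 3 = -9q + 6  ⇒  10q = 3  ⇒  q = 3/10.
The value is the kicker's expected payoff against this mix (using aim Left): (3/10)·4 + (7/10)·3 = 33/10.

v = 33/10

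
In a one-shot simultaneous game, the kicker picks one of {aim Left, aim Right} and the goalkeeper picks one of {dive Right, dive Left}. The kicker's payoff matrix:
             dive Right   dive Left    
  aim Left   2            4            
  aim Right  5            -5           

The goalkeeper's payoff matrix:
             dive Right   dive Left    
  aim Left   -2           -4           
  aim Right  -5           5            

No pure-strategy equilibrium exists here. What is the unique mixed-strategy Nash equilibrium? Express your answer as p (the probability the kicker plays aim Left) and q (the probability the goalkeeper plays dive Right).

p = 5/6, q = 3/4

Set the goalkeeper's expected payoff from dive Right equal to that from dive Left:
  the goalkeeper's expected payoff from dive Right: p·(-2) + (1−p)·(-5) = 3p - 5
  the goalkeeper's expected payoff from dive Left: p·(-4) + (1−p)·5 = -9p + 5
  3p - 5 = -9p + 5  ⇒  12p = 10  ⇒  p = 5/6.
Set the kicker's expected payoff from aim Left equal to that from aim Right:
  the kicker's expected payoff from aim Left: q·2 + (1−q)·4 = -2q + 4
  the kicker's expected payoff from aim Right: q·5 + (1−q)·(-5) = 10q - 5
  -2q + 4 = 10q - 5  ⇒  -12q = -9  ⇒  q = 3/4.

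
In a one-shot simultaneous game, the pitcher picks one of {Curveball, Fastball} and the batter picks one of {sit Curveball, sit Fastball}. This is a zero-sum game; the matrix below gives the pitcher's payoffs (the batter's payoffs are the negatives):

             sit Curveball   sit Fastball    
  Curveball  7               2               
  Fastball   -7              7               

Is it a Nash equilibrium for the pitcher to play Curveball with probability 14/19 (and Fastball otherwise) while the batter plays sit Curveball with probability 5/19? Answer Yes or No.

Check the batter's indifference given the pitcher's mix p = 14/19:
  payoff from sit Curveball = -63/19; payoff from sit Fastball = -63/19 — equal.
Check the pitcher's indifference given the batter's mix q = 5/19:
  payoff from Curveball = 63/19; payoff from Fastball = 63/19 — equal.
Both players are indifferent, so neither can profitably deviate.

Yes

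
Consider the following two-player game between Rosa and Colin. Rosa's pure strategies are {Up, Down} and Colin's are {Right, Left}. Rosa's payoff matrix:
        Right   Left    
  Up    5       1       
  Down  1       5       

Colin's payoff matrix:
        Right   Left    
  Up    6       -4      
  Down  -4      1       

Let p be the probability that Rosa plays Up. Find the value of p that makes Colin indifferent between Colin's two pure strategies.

p = 1/3

Set Colin's expected payoff from Right equal to that from Left:
  Colin's expected payoff from Right: p·6 + (1−p)·(-4) = 10p - 4
  Colin's expected payoff from Left: p·(-4) + (1−p)·1 = -5p + 1
  10p - 4 = -5p + 1  ⇒  15p = 5  ⇒  p = 1/3.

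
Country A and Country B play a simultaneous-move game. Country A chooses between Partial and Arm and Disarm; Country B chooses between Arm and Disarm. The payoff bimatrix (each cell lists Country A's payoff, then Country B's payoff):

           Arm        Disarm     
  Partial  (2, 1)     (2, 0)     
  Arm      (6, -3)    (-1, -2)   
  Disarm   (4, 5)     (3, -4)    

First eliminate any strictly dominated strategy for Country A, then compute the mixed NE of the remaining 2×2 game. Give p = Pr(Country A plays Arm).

p = 9/10

Country A's strategy Partial is strictly dominated by Disarm: 4 > 2 and 3 > 2. Eliminate Partial.
In a mixed equilibrium Country B is indifferent between Arm and Disarm; this condition fixes p.
  Country B's expected payoff from Arm: p·(-3) + (1−p)·5 = -8p + 5
  Country B's expected payoff from Disarm: p·(-2) + (1−p)·(-4) = 2p - 4
  -8p + 5 = 2p - 4  ⇒  -10p = -9  ⇒  p = 9/10.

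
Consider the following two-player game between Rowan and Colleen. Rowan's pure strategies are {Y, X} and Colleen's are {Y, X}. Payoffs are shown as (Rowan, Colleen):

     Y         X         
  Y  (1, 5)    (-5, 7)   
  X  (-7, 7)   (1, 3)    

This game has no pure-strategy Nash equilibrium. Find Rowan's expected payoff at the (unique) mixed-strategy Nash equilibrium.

-17/7

Rowan's indifference between Y and X determines Colleen's mixing probability q:
  Rowan's expected payoff from Y: q·1 + (1−q)·(-5) = 6q - 5
  Rowan's expected payoff from X: q·(-7) + (1−q)·1 = -8q + 1
  6q - 5 = -8q + 1  ⇒  14q = 6  ⇒  q = 3/7.
At equilibrium Rowan is indifferent across rows, so Rowan's payoff equals the payoff from Y: (3/7)·1 + (4/7)·(-5) = -17/7.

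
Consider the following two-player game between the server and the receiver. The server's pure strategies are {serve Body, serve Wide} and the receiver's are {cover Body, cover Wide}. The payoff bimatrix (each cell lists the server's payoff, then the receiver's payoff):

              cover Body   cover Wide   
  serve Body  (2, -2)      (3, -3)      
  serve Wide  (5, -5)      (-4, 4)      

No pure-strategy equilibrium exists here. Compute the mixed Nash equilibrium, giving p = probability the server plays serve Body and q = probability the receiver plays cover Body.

For the receiver to be willing to mix, the receiver must be indifferent between cover Body and cover Wide, which pins down the server's mix.
  the receiver's payoff from cover Body: p·(-2) + (1−p)·(-5) = 3p - 5
  the receiver's payoff from cover Wide: p·(-3) + (1−p)·4 = -7p + 4
  3p - 5 = -7p + 4  ⇒  10p = 9  ⇒  p = 9/10.
The server's indifference between serve Body and serve Wide determines the receiver's mixing probability q:
  the server's payoff to serve Body: q·2 + (1−q)·3 = -q + 3
  the server's payoff to serve Wide: q·5 + (1−q)·(-4) = 9q - 4
  -q + 3 = 9q - 4  ⇒  -10q = -7  ⇒  q = 7/10.

p = 9/10, q = 7/10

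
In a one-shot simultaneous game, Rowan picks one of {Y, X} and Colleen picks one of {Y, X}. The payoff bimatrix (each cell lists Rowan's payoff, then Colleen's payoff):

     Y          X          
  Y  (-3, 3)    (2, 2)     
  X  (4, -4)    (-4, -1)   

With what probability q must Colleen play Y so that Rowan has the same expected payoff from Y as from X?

q = 6/13

Colleen's mix must leave Rowan indifferent between Y and X.
  Rowan's payoff to Y: q·(-3) + (1−q)·2 = -5q + 2
  Rowan's payoff to X: q·4 + (1−q)·(-4) = 8q - 4
  -5q + 2 = 8q - 4  ⇒  -13q = -6  ⇒  q = 6/13.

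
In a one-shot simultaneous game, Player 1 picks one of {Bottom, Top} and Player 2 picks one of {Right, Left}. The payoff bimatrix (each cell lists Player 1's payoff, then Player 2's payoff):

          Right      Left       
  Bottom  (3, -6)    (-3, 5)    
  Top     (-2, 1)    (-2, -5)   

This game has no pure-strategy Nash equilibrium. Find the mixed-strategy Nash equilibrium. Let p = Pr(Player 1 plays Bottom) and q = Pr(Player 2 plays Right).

For Player 2 to be willing to mix, Player 2 must be indifferent between Right and Left, which pins down Player 1's mix.
  Player 2's payoff to Right: p·(-6) + (1−p)·1 = -7p + 1
  Player 2's payoff to Left: p·5 + (1−p)·(-5) = 10p - 5
  -7p + 1 = 10p - 5  ⇒  -17p = -6  ⇒  p = 6/17.
Set Player 1's expected payoff from Bottom equal to that from Top:
  Player 1's payoff from Bottom: q·3 + (1−q)·(-3) = 6q - 3
  Player 1's payoff from Top: q·(-2) + (1−q)·(-2) = -2
  6q - 3 = -2  ⇒  6q = 1  ⇒  q = 1/6.

p = 6/17, q = 1/6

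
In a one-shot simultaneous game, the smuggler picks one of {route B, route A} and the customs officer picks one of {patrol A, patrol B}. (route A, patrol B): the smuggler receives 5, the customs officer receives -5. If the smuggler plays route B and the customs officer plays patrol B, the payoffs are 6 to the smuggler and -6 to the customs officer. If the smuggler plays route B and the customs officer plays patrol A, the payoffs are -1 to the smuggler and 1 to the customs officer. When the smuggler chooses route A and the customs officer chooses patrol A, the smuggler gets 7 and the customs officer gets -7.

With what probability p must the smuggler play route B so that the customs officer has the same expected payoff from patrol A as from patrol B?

In a mixed equilibrium the customs officer is indifferent between patrol A and patrol B; this condition fixes p.
  the customs officer's payoff from patrol A: p·1 + (1−p)·(-7) = 8p - 7
  the customs officer's payoff from patrol B: p·(-6) + (1−p)·(-5) = -p - 5
  8p - 7 = -p - 5  ⇒  9p = 2  ⇒  p = 2/9.

p = 2/9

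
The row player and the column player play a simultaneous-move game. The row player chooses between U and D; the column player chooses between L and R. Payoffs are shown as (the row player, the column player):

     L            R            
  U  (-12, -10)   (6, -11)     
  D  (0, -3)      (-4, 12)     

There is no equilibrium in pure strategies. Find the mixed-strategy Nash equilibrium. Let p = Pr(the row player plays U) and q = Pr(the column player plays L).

The row player's mix must leave the column player indifferent between L and R.
  the column player's payoff from L: p·(-10) + (1−p)·(-3) = -7p - 3
  the column player's payoff from R: p·(-11) + (1−p)·12 = -23p + 12
  -7p - 3 = -23p + 12  ⇒  16p = 15  ⇒  p = 15/16.
For the row player to be willing to mix, the row player must be indifferent between U and D, which pins down the column player's mix.
  the row player's payoff to U: q·(-12) + (1−q)·6 = -18q + 6
  the row player's payoff to D: q·0 + (1−q)·(-4) = 4q - 4
  -18q + 6 = 4q - 4  ⇒  -22q = -10  ⇒  q = 5/11.

p = 15/16, q = 5/11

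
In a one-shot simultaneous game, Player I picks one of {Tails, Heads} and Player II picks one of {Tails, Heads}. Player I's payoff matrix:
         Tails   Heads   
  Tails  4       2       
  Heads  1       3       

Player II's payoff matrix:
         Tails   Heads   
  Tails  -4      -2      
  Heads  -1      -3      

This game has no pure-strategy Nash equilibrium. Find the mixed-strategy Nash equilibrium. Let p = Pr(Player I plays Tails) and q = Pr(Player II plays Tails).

Player I's mix must leave Player II indifferent between Tails and Heads.
  Player II's payoff from Tails: p·(-4) + (1−p)·(-1) = -3p - 1
  Player II's payoff from Heads: p·(-2) + (1−p)·(-3) = p - 3
  -3p - 1 = p - 3  ⇒  -4p = -2  ⇒  p = 1/2.
Player I's indifference between Tails and Heads determines Player II's mixing probability q:
  Player I's expected payoff from Tails: q·4 + (1−q)·2 = 2q + 2
  Player I's expected payoff from Heads: q·1 + (1−q)·3 = -2q + 3
  2q + 2 = -2q + 3  ⇒  4q = 1  ⇒  q = 1/4.

p = 1/2, q = 1/4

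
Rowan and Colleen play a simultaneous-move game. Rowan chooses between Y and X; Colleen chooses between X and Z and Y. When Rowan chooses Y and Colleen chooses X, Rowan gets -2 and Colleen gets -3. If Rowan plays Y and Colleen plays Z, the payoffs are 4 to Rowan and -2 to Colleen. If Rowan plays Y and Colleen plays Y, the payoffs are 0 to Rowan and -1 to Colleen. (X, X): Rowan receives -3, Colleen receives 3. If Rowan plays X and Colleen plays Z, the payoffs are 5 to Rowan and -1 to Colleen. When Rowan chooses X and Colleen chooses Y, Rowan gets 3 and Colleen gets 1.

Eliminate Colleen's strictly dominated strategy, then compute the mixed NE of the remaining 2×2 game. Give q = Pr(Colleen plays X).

Colleen's strategy Z is strictly dominated by Y: -1 > -2 and 1 > -1. Eliminate Z.
Set Rowan's expected payoff from Y equal to that from X:
  Rowan's expected payoff from Y: q·(-2) + (1−q)·0 = -2q
  Rowan's expected payoff from X: q·(-3) + (1−q)·3 = -6q + 3
  -2q = -6q + 3  ⇒  4q = 3  ⇒  q = 3/4.

q = 3/4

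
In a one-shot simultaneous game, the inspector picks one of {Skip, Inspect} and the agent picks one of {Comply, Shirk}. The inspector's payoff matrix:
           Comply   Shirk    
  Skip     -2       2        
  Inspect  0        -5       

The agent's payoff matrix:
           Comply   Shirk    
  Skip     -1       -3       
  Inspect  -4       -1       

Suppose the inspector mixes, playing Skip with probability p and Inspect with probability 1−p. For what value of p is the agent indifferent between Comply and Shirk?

The agent's indifference between Comply and Shirk determines the inspector's mixing probability p:
  the agent's payoff to Comply: p·(-1) + (1−p)·(-4) = 3p - 4
  the agent's payoff to Shirk: p·(-3) + (1−p)·(-1) = -2p - 1
  3p - 4 = -2p - 1  ⇒  5p = 3  ⇒  p = 3/5.

p = 3/5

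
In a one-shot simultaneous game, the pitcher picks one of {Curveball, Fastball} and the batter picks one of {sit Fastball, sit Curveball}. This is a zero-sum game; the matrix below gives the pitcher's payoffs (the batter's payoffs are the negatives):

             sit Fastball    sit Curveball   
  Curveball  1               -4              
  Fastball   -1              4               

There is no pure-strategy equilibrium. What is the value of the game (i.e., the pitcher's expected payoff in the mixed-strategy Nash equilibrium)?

In a mixed equilibrium the pitcher is indifferent between Curveball and Fastball; this condition fixes q.
  the pitcher's expected payoff from Curveball: q·1 + (1−q)·(-4) = 5q - 4
  the pitcher's expected payoff from Fastball: q·(-1) + (1−q)·4 = -5q + 4
  5q - 4 = -5q + 4  ⇒  10q = 8  ⇒  q = 4/5.
The value is the pitcher's expected payoff against this mix (using Curveball): (4/5)·1 + (1/5)·(-4) = 0.

v = 0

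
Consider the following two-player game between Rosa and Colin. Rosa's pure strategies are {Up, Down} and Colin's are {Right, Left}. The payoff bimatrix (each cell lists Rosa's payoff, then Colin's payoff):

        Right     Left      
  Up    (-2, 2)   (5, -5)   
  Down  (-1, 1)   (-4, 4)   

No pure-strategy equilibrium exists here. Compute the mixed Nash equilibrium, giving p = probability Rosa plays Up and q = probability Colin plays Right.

p = 3/10, q = 9/10

Rosa's mix must leave Colin indifferent between Right and Left.
  Colin's payoff from Right: p·2 + (1−p)·1 = p + 1
  Colin's payoff from Left: p·(-5) + (1−p)·4 = -9p + 4
  p + 1 = -9p + 4  ⇒  10p = 3  ⇒  p = 3/10.
Colin's mix must leave Rosa indifferent between Up and Down.
  Rosa's payoff to Up: q·(-2) + (1−q)·5 = -7q + 5
  Rosa's payoff to Down: q·(-1) + (1−q)·(-4) = 3q - 4
  -7q + 5 = 3q - 4  ⇒  -10q = -9  ⇒  q = 9/10.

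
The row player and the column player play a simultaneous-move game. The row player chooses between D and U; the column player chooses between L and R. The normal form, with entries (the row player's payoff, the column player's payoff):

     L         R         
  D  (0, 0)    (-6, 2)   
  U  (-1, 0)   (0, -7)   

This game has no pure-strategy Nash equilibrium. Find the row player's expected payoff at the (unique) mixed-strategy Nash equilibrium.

The column player's mix must leave the row player indifferent between D and U.
  the row player's payoff from D: q·0 + (1−q)·(-6) = 6q - 6
  the row player's payoff from U: q·(-1) + (1−q)·0 = -q
  6q - 6 = -q  ⇒  7q = 6  ⇒  q = 6/7.
At equilibrium the row player is indifferent across rows, so the row player's payoff equals the payoff from D: (6/7)·0 + (1/7)·(-6) = -6/7.

-6/7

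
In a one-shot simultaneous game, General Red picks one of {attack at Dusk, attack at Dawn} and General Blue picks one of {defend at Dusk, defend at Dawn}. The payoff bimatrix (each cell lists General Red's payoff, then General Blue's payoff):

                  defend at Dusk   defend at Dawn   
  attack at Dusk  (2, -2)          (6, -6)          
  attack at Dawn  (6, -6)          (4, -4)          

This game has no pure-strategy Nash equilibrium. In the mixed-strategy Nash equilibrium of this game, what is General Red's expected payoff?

In a mixed equilibrium General Red is indifferent between attack at Dusk and attack at Dawn; this condition fixes q.
  General Red's expected payoff from attack at Dusk: q·2 + (1−q)·6 = -4q + 6
  General Red's expected payoff from attack at Dawn: q·6 + (1−q)·4 = 2q + 4
  -4q + 6 = 2q + 4  ⇒  -6q = -2  ⇒  q = 1/3.
At equilibrium General Red is indifferent across rows, so General Red's payoff equals the payoff from attack at Dusk: (1/3)·2 + (2/3)·6 = 14/3.

14/3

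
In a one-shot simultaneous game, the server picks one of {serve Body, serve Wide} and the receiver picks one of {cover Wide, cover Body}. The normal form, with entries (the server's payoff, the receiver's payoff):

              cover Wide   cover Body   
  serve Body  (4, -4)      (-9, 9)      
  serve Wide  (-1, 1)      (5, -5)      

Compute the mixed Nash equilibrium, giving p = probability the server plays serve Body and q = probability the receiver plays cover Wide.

p = 6/19, q = 14/19

In a mixed equilibrium the receiver is indifferent between cover Wide and cover Body; this condition fixes p.
  the receiver's payoff from cover Wide: p·(-4) + (1−p)·1 = -5p + 1
  the receiver's payoff from cover Body: p·9 + (1−p)·(-5) = 14p - 5
  -5p + 1 = 14p - 5  ⇒  -19p = -6  ⇒  p = 6/19.
The receiver's mix must leave the server indifferent between serve Body and serve Wide.
  the server's payoff from serve Body: q·4 + (1−q)·(-9) = 13q - 9
  the server's payoff from serve Wide: q·(-1) + (1−q)·5 = -6q + 5
  13q - 9 = -6q + 5  ⇒  19q = 14  ⇒  q = 14/19.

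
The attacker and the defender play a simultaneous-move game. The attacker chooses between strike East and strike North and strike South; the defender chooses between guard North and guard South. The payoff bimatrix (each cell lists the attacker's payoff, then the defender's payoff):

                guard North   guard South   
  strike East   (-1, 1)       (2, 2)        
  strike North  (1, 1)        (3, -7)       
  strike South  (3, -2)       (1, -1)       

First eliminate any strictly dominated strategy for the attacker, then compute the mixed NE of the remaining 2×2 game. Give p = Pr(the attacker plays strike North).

p = 1/9

The attacker's strategy strike East is strictly dominated by strike North: 1 > -1 and 3 > 2. Eliminate strike East.
The defender's indifference between guard North and guard South determines the attacker's mixing probability p:
  the defender's expected payoff from guard North: p·1 + (1−p)·(-2) = 3p - 2
  the defender's expected payoff from guard South: p·(-7) + (1−p)·(-1) = -6p - 1
  3p - 2 = -6p - 1  ⇒  9p = 1  ⇒  p = 1/9.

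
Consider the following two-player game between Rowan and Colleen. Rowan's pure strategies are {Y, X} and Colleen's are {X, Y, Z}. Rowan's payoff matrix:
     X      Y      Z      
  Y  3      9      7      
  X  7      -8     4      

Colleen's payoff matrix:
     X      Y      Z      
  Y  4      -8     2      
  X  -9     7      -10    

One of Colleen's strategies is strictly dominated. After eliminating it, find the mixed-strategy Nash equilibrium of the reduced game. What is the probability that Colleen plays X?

q = 17/21

Colleen's strategy Z is strictly dominated by X: 4 > 2 and -9 > -10. Eliminate Z.
In a mixed equilibrium Rowan is indifferent between Y and X; this condition fixes q.
  Rowan's expected payoff from Y: q·3 + (1−q)·9 = -6q + 9
  Rowan's expected payoff from X: q·7 + (1−q)·(-8) = 15q - 8
  -6q + 9 = 15q - 8  ⇒  -21q = -17  ⇒  q = 17/21.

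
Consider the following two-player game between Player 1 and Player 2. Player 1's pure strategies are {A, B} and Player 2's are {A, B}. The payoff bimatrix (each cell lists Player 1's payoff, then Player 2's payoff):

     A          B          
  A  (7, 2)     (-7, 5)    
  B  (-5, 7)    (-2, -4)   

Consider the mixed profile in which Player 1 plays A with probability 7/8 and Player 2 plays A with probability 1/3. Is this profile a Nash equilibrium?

No

Given Player 1's mix p = 7/8, Player 2's payoff from A is 21/8 but from B is 31/8. Player 2 strictly prefers B, so Player 2 would not mix.
So the proposed profile is not a Nash equilibrium.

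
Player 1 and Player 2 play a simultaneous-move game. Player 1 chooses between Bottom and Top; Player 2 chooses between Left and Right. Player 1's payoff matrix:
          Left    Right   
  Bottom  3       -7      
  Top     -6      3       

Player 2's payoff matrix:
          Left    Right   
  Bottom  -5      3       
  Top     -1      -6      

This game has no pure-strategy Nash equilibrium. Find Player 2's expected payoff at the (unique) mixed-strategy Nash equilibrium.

For Player 2 to be willing to mix, Player 2 must be indifferent between Left and Right, which pins down Player 1's mix.
  Player 2's payoff from Left: p·(-5) + (1−p)·(-1) = -4p - 1
  Player 2's payoff from Right: p·3 + (1−p)·(-6) = 9p - 6
  -4p - 1 = 9p - 6  ⇒  -13p = -5  ⇒  p = 5/13.
At equilibrium Player 2 is indifferent across columns, so Player 2's payoff equals the payoff from Left: (5/13)·(-5) + (8/13)·(-1) = -33/13.

-33/13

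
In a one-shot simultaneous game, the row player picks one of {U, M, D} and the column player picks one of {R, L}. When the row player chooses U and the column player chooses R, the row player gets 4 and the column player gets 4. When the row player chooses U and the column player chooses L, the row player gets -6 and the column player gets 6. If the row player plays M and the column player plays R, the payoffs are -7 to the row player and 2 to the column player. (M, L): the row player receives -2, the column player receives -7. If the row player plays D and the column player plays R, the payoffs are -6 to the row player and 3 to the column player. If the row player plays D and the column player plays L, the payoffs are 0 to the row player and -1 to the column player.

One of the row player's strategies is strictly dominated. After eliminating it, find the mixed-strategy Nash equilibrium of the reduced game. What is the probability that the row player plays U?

p = 2/3

The row player's strategy M is strictly dominated by D: -6 > -7 and 0 > -2. Eliminate M.
In a mixed equilibrium the column player is indifferent between R and L; this condition fixes p.
  the column player's payoff from R: p·4 + (1−p)·3 = p + 3
  the column player's payoff from L: p·6 + (1−p)·(-1) = 7p - 1
  p + 3 = 7p - 1  ⇒  -6p = -4  ⇒  p = 2/3.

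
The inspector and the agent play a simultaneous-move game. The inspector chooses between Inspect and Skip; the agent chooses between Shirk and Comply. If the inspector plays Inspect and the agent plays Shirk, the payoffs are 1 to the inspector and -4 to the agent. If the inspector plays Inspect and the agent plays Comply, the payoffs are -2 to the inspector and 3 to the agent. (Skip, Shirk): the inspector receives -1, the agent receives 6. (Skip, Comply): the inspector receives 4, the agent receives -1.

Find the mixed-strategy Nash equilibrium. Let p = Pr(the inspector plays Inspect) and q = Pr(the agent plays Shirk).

p = 1/2, q = 3/4

The agent's indifference between Shirk and Comply determines the inspector's mixing probability p:
  the agent's payoff from Shirk: p·(-4) + (1−p)·6 = -10p + 6
  the agent's payoff from Comply: p·3 + (1−p)·(-1) = 4p - 1
  -10p + 6 = 4p - 1  ⇒  -14p = -7  ⇒  p = 1/2.
For the inspector to be willing to mix, the inspector must be indifferent between Inspect and Skip, which pins down the agent's mix.
  the inspector's payoff to Inspect: q·1 + (1−q)·(-2) = 3q - 2
  the inspector's payoff to Skip: q·(-1) + (1−q)·4 = -5q + 4
  3q - 2 = -5q + 4  ⇒  8q = 6  ⇒  q = 3/4.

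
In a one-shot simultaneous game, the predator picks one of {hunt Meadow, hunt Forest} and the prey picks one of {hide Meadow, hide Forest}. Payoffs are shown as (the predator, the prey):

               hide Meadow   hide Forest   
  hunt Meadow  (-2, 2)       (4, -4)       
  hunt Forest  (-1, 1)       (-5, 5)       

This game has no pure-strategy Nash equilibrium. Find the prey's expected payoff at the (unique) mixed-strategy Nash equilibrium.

7/5

Set the prey's expected payoff from hide Meadow equal to that from hide Forest:
  the prey's expected payoff from hide Meadow: p·2 + (1−p)·1 = p + 1
  the prey's expected payoff from hide Forest: p·(-4) + (1−p)·5 = -9p + 5
  p + 1 = -9p + 5  ⇒  10p = 4  ⇒  p = 2/5.
At equilibrium the prey is indifferent across columns, so the prey's payoff equals the payoff from hide Meadow: (2/5)·2 + (3/5)·1 = 7/5.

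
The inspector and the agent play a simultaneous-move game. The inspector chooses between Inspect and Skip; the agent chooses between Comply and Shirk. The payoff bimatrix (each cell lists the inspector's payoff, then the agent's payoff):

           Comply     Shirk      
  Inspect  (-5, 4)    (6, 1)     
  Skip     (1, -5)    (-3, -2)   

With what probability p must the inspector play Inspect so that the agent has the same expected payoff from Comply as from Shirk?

Set the agent's expected payoff from Comply equal to that from Shirk:
  the agent's expected payoff from Comply: p·4 + (1−p)·(-5) = 9p - 5
  the agent's expected payoff from Shirk: p·1 + (1−p)·(-2) = 3p - 2
  9p - 5 = 3p - 2  ⇒  6p = 3  ⇒  p = 1/2.

p = 1/2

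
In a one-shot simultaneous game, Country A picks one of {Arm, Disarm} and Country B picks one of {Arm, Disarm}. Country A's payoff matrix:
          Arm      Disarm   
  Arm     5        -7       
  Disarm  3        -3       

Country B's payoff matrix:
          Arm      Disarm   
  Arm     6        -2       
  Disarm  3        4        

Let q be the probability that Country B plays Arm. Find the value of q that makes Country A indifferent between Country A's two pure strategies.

Country B's mix must leave Country A indifferent between Arm and Disarm.
  Country A's expected payoff from Arm: q·5 + (1−q)·(-7) = 12q - 7
  Country A's expected payoff from Disarm: q·3 + (1−q)·(-3) = 6q - 3
  12q - 7 = 6q - 3  ⇒  6q = 4  ⇒  q = 2/3.

q = 2/3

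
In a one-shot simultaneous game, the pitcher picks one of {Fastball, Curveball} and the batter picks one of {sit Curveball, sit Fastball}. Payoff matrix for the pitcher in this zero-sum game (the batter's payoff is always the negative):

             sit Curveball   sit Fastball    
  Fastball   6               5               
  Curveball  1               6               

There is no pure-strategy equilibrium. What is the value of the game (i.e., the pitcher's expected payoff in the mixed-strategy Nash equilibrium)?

For the pitcher to be willing to mix, the pitcher must be indifferent between Fastball and Curveball, which pins down the batter's mix.
  the pitcher's payoff to Fastball: q·6 + (1−q)·5 = q + 5
  the pitcher's payoff to Curveball: q·1 + (1−q)·6 = -5q + 6
  q + 5 = -5q + 6  ⇒  6q = 1  ⇒  q = 1/6.
The value is the pitcher's expected payoff against this mix (using Fastball): (1/6)·6 + (5/6)·5 = 31/6.

v = 31/6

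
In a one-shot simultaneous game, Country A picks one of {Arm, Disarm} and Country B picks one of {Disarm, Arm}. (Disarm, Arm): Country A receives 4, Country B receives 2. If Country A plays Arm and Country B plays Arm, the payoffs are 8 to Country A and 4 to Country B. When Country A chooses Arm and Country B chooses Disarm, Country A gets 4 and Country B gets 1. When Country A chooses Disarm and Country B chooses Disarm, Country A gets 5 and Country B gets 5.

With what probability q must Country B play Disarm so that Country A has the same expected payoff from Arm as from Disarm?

In a mixed equilibrium Country A is indifferent between Arm and Disarm; this condition fixes q.
  Country A's payoff from Arm: q·4 + (1−q)·8 = -4q + 8
  Country A's payoff from Disarm: q·5 + (1−q)·4 = q + 4
  -4q + 8 = q + 4  ⇒  -5q = -4  ⇒  q = 4/5.

q = 4/5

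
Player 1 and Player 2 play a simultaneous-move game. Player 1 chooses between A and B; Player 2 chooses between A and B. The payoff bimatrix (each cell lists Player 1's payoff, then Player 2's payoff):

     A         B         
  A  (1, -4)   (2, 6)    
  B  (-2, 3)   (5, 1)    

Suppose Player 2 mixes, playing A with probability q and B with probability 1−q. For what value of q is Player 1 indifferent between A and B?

q = 1/2

Set Player 1's expected payoff from A equal to that from B:
  Player 1's payoff from A: q·1 + (1−q)·2 = -q + 2
  Player 1's payoff from B: q·(-2) + (1−q)·5 = -7q + 5
  -q + 2 = -7q + 5  ⇒  6q = 3  ⇒  q = 1/2.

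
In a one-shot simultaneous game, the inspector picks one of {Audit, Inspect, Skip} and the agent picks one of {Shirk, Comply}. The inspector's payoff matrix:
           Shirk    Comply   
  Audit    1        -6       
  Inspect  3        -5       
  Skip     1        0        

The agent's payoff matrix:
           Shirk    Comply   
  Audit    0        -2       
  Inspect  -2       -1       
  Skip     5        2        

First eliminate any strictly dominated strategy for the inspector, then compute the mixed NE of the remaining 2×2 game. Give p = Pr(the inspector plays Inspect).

p = 3/4

The inspector's strategy Audit is strictly dominated by Inspect: 3 > 1 and -5 > -6. Eliminate Audit.
Set the agent's expected payoff from Shirk equal to that from Comply:
  the agent's payoff from Shirk: p·(-2) + (1−p)·5 = -7p + 5
  the agent's payoff from Comply: p·(-1) + (1−p)·2 = -3p + 2
  -7p + 5 = -3p + 2  ⇒  -4p = -3  ⇒  p = 3/4.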